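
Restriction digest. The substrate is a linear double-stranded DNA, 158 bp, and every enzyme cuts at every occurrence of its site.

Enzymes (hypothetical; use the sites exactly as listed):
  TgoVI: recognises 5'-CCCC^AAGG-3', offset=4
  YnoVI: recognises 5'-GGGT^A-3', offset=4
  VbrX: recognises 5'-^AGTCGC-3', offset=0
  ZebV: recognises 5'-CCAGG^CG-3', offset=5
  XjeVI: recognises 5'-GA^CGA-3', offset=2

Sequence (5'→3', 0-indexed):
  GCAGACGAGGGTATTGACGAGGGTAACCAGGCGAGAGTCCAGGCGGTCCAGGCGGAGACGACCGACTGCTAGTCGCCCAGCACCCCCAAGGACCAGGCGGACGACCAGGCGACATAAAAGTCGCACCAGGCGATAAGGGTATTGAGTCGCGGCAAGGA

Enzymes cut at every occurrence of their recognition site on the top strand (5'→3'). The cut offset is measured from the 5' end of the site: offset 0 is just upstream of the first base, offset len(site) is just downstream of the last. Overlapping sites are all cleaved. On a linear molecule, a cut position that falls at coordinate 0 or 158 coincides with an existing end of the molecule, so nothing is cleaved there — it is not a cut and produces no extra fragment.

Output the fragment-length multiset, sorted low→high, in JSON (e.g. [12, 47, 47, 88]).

Scan for sites:
  TgoVI CCCCAAGG/4: at [83] ⇒ [87]
  YnoVI GGGTA/4: at [8, 20, 136] ⇒ [12, 24, 140]
  VbrX AGTCGC/0: at [70, 118, 144] ⇒ [70, 118, 144]
  ZebV CCAGGCG/5: at [26, 38, 47, 92, 104, 125] ⇒ [31, 43, 52, 97, 109, 130]
  XjeVI GACGA/2: at [3, 15, 56, 99] ⇒ [5, 17, 58, 101]

All cut coordinates (distinct, sorted): [5, 12, 17, 24, 31, 43, 52, 58, 70, 87, 97, 101, 109, 118, 130, 140, 144]

Fragments:
  [0,5): 5 bp
  [5,12): 7 bp
  [12,17): 5 bp
  [17,24): 7 bp
  [24,31): 7 bp
  [31,43): 12 bp
  [43,52): 9 bp
  [52,58): 6 bp
  [58,70): 12 bp
  [70,87): 17 bp
  [87,97): 10 bp
  [97,101): 4 bp
  [101,109): 8 bp
  [109,118): 9 bp
  [118,130): 12 bp
  [130,140): 10 bp
  [140,144): 4 bp
  [144,158): 14 bp

[4,4,5,5,6,7,7,7,8,9,9,10,10,12,12,12,14,17]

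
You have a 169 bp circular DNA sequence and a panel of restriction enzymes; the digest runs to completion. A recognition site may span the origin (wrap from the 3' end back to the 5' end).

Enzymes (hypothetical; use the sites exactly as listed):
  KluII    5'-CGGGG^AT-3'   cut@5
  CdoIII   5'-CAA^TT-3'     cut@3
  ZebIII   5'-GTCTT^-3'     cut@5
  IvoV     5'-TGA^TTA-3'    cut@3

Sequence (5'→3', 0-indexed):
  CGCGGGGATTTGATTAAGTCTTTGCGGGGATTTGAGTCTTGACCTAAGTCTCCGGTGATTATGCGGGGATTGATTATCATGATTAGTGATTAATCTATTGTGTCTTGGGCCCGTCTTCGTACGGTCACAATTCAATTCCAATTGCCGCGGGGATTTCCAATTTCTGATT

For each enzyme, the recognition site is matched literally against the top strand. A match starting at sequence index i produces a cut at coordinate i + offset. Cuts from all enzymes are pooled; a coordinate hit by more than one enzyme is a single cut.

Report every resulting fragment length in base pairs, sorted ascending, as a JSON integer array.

[5,5,6,6,7,7,8,9,9,10,11,11,11,13,16,17,18]

Scan for sites:
  KluII CGGGGAT/5: at [2, 24, 63, 147] ⇒ [7, 29, 68, 152]
  CdoIII CAATT/3: at [127, 132, 138, 157] ⇒ [130, 135, 141, 160]
  ZebIII GTCTT/5: at [17, 35, 101, 112] ⇒ [22, 40, 106, 117]
  IvoV TGATTA/3: at [10, 55, 70, 79, 86] ⇒ [13, 58, 73, 82, 89]

All cut coordinates (distinct, sorted): [7, 13, 22, 29, 40, 58, 68, 73, 82, 89, 106, 117, 130, 135, 141, 152, 160]

Fragment lengths:
  7→13: 6 bp
  13→22: 9 bp
  22→29: 7 bp
  29→40: 11 bp
  40→58: 18 bp
  58→68: 10 bp
  68→73: 5 bp
  73→82: 9 bp
  82→89: 7 bp
  89→106: 17 bp
  106→117: 11 bp
  117→130: 13 bp
  130→135: 5 bp
  135→141: 6 bp
  141→152: 11 bp
  152→160: 8 bp
  160→7 (wrap): 169-160+7 = 16 bp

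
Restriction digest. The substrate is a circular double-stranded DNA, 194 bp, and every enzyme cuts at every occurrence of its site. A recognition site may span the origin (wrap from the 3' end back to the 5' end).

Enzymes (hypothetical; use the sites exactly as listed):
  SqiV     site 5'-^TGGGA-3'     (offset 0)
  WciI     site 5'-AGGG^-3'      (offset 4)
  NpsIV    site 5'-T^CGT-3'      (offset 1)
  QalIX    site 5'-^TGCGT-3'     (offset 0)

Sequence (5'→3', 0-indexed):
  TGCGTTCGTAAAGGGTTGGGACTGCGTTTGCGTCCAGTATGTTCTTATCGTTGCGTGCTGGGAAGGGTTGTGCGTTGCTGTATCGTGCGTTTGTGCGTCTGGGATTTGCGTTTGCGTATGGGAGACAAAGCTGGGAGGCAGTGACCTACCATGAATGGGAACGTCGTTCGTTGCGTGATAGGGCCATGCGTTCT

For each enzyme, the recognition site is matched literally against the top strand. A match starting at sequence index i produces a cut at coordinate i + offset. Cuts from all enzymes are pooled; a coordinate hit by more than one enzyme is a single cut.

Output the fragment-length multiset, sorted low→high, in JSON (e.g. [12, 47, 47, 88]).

[1,2,3,3,3,3,4,6,6,6,6,6,6,7,7,8,8,9,9,9,12,13,13,20,24]

Per-enzyme occurrences:
  SqiV (TGGGA, off=0): starts [16, 58, 99, 118, 131, 155] → cuts [16, 58, 99, 118, 131, 155]
  WciI (AGGG, off=4): starts [11, 63, 179] → cuts [15, 67, 183]
  NpsIV (TCGT, off=1): starts [5, 47, 82, 163, 167] → cuts [6, 48, 83, 164, 168]
  QalIX (TGCGT, off=0): starts [0, 22, 28, 51, 70, 85, 93, 106, 112, 171, 186] → cuts [0, 22, 28, 51, 70, 85, 93, 106, 112, 171, 186]

All cut coordinates (distinct, sorted): [0, 6, 15, 16, 22, 28, 48, 51, 58, 67, 70, 83, 85, 93, 99, 106, 112, 118, 131, 155, 164, 168, 171, 183, 186]

Fragment lengths:
  0→6: 6 bp
  6→15: 9 bp
  15→16: 1 bp
  16→22: 6 bp
  22→28: 6 bp
  28→48: 20 bp
  48→51: 3 bp
  51→58: 7 bp
  58→67: 9 bp
  67→70: 3 bp
  70→83: 13 bp
  83→85: 2 bp
  85→93: 8 bp
  93→99: 6 bp
  99→106: 7 bp
  106→112: 6 bp
  112→118: 6 bp
  118→131: 13 bp
  131→155: 24 bp
  155→164: 9 bp
  164→168: 4 bp
  168→171: 3 bp
  171→183: 12 bp
  183→186: 3 bp
  186→0 (wrap): 194-186+0 = 8 bp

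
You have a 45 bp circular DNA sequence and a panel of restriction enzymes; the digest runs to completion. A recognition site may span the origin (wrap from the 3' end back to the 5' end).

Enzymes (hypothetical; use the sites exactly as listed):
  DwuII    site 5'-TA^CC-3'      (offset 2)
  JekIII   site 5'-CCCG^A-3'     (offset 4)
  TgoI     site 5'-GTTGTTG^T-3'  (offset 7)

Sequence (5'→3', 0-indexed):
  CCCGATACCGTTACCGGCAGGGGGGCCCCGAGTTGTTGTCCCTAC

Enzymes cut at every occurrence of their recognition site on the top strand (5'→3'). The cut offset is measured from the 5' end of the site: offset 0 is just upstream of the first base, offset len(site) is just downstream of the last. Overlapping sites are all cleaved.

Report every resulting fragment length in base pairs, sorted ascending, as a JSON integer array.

[3,5,6,6,8,17]

Scan for sites:
  DwuII (TACC, off=2): starts [5, 11, 42] → cuts [7, 13, 44]
  JekIII (CCCGA, off=4): starts [0, 26] → cuts [4, 30]
  TgoI (GTTGTTGT, off=7): starts [31] → cuts [38]

Pooled cuts: [4, 7, 13, 30, 38, 44]

Fragment lengths:
  4→7: 3 bp
  7→13: 6 bp
  13→30: 17 bp
  30→38: 8 bp
  38→44: 6 bp
  44→4 (wrap): 45-44+4 = 5 bp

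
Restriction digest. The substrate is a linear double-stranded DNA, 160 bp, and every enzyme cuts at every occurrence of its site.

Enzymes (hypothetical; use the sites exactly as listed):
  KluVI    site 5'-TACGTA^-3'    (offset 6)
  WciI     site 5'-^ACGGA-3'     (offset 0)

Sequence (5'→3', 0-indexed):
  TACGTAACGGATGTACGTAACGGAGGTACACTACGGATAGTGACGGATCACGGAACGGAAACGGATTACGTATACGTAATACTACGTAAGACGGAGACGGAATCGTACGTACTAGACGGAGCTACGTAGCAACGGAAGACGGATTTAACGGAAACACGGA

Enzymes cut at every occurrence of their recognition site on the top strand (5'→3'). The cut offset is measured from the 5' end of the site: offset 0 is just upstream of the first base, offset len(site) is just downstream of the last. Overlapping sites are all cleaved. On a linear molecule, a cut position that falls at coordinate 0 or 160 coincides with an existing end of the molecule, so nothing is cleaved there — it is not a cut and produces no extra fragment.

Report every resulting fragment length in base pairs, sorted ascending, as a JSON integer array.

[2,3,4,5,5,6,6,6,6,7,7,8,9,10,10,12,13,13,13,15]

Scan for sites:
  KluVI (TACGTA, off=6): starts [0, 13, 66, 72, 82, 105, 122] → cuts [6, 19, 72, 78, 88, 111, 128]
  WciI (ACGGA, off=0): starts [6, 19, 32, 42, 49, 54, 60, 90, 96, 115, 131, 138, 147, 155] → cuts [6, 19, 32, 42, 49, 54, 60, 90, 96, 115, 131, 138, 147, 155]

All cut coordinates (distinct, sorted): [6, 19, 32, 42, 49, 54, 60, 72, 78, 88, 90, 96, 111, 115, 128, 131, 138, 147, 155]

Fragments:
  [0,6): 6 bp
  [6,19): 13 bp
  [19,32): 13 bp
  [32,42): 10 bp
  [42,49): 7 bp
  [49,54): 5 bp
  [54,60): 6 bp
  [60,72): 12 bp
  [72,78): 6 bp
  [78,88): 10 bp
  [88,90): 2 bp
  [90,96): 6 bp
  [96,111): 15 bp
  [111,115): 4 bp
  [115,128): 13 bp
  [128,131): 3 bp
  [131,138): 7 bp
  [138,147): 9 bp
  [147,155): 8 bp
  [155,160): 5 bp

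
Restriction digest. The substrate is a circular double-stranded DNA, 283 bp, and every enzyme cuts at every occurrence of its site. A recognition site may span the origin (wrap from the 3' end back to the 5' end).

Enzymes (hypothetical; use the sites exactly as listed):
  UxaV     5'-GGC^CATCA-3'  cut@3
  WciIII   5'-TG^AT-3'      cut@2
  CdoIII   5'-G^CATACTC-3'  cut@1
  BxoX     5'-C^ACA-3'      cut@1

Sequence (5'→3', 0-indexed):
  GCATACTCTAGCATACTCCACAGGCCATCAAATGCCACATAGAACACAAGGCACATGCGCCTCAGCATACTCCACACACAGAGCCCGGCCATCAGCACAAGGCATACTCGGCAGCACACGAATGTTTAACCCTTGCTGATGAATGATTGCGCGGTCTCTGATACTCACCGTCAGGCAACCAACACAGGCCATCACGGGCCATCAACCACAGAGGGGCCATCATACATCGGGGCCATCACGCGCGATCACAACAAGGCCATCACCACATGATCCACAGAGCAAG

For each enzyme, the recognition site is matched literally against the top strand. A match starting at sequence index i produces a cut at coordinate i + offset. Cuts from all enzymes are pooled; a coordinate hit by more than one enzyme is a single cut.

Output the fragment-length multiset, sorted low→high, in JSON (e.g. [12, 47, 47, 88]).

Per-enzyme occurrences:
  UxaV GGCCATCA/3: at [22, 86, 186, 196, 214, 230, 254] ⇒ [25, 89, 189, 199, 217, 233, 257]
  WciIII TGAT/2: at [136, 143, 158, 267] ⇒ [138, 145, 160, 269]
  CdoIII GCATACTC/1: at [0, 10, 64, 101] ⇒ [1, 11, 65, 102]
  BxoX CACA/1: at [18, 35, 44, 51, 72, 74, 76, 95, 114, 182, 206, 246, 263, 272] ⇒ [19, 36, 45, 52, 73, 75, 77, 96, 115, 183, 207, 247, 264, 273]

Pooled cuts: [1, 11, 19, 25, 36, 45, 52, 65, 73, 75, 77, 89, 96, 102, 115, 138, 145, 160, 183, 189, 199, 207, 217, 233, 247, 257, 264, 269, 273]

Fragment lengths:
  1→11: 10 bp
  11→19: 8 bp
  19→25: 6 bp
  25→36: 11 bp
  36→45: 9 bp
  45→52: 7 bp
  52→65: 13 bp
  65→73: 8 bp
  73→75: 2 bp
  75→77: 2 bp
  77→89: 12 bp
  89→96: 7 bp
  96→102: 6 bp
  102→115: 13 bp
  115→138: 23 bp
  138→145: 7 bp
  145→160: 15 bp
  160→183: 23 bp
  183→189: 6 bp
  189→199: 10 bp
  199→207: 8 bp
  207→217: 10 bp
  217→233: 16 bp
  233→247: 14 bp
  247→257: 10 bp
  257→264: 7 bp
  264→269: 5 bp
  269→273: 4 bp
  273→1 (wrap): 283-273+1 = 11 bp

[2,2,4,5,6,6,6,7,7,7,7,8,8,8,9,10,10,10,10,11,11,12,13,13,14,15,16,23,23]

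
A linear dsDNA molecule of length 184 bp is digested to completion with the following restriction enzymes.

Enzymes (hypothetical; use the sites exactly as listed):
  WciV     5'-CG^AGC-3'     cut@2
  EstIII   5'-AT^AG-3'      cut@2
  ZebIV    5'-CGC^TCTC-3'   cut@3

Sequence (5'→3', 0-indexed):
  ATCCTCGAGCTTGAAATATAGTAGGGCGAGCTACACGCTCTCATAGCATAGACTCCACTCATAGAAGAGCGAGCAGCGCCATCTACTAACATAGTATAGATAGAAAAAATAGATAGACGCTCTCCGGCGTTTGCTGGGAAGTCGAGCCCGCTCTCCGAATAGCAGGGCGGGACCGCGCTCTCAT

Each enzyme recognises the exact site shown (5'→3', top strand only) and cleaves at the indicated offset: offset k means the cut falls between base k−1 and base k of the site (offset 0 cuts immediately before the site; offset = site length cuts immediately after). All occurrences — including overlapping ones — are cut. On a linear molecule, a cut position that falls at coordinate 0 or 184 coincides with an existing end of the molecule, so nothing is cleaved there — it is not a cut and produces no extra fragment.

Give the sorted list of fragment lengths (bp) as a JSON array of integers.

[4,4,5,5,6,6,6,7,7,9,9,9,9,10,12,13,18,21,24]

Scan for sites:
  WciV CGAGC/2: at [5, 26, 69, 142] ⇒ [7, 28, 71, 144]
  EstIII ATAG/2: at [17, 42, 47, 60, 90, 95, 99, 108, 112, 158] ⇒ [19, 44, 49, 62, 92, 97, 101, 110, 114, 160]
  ZebIV CGCTCTC/3: at [35, 117, 148, 175] ⇒ [38, 120, 151, 178]

All cut coordinates (distinct, sorted): [7, 19, 28, 38, 44, 49, 62, 71, 92, 97, 101, 110, 114, 120, 144, 151, 160, 178]

Fragments:
  [0,7): 7 bp
  [7,19): 12 bp
  [19,28): 9 bp
  [28,38): 10 bp
  [38,44): 6 bp
  [44,49): 5 bp
  [49,62): 13 bp
  [62,71): 9 bp
  [71,92): 21 bp
  [92,97): 5 bp
  [97,101): 4 bp
  [101,110): 9 bp
  [110,114): 4 bp
  [114,120): 6 bp
  [120,144): 24 bp
  [144,151): 7 bp
  [151,160): 9 bp
  [160,178): 18 bp
  [178,184): 6 bp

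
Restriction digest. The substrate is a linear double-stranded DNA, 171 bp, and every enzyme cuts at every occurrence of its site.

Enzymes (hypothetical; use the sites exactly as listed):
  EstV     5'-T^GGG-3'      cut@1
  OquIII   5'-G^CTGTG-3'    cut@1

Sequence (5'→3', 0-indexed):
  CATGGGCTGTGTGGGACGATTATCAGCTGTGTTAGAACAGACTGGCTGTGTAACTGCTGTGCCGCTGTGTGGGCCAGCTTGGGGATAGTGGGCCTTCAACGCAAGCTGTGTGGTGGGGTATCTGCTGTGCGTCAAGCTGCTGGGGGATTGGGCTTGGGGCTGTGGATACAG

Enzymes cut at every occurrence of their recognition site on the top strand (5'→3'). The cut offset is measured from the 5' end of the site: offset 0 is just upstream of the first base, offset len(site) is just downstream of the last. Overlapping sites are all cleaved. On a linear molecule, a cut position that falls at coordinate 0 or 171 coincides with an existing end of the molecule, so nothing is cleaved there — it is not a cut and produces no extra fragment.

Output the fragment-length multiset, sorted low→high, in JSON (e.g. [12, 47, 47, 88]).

Per-enzyme occurrences:
  EstV TGGG/1: at [2, 11, 69, 79, 88, 113, 140, 148, 154] ⇒ [3, 12, 70, 80, 89, 114, 141, 149, 155]
  OquIII GCTGTG/1: at [5, 25, 44, 55, 63, 104, 123, 158] ⇒ [6, 26, 45, 56, 64, 105, 124, 159]

Pooled cuts: [3, 6, 12, 26, 45, 56, 64, 70, 80, 89, 105, 114, 124, 141, 149, 155, 159]

Fragments:
  [0,3): 3 bp
  [3,6): 3 bp
  [6,12): 6 bp
  [12,26): 14 bp
  [26,45): 19 bp
  [45,56): 11 bp
  [56,64): 8 bp
  [64,70): 6 bp
  [70,80): 10 bp
  [80,89): 9 bp
  [89,105): 16 bp
  [105,114): 9 bp
  [114,124): 10 bp
  [124,141): 17 bp
  [141,149): 8 bp
  [149,155): 6 bp
  [155,159): 4 bp
  [159,171): 12 bp

[3,3,4,6,6,6,8,8,9,9,10,10,11,12,14,16,17,19]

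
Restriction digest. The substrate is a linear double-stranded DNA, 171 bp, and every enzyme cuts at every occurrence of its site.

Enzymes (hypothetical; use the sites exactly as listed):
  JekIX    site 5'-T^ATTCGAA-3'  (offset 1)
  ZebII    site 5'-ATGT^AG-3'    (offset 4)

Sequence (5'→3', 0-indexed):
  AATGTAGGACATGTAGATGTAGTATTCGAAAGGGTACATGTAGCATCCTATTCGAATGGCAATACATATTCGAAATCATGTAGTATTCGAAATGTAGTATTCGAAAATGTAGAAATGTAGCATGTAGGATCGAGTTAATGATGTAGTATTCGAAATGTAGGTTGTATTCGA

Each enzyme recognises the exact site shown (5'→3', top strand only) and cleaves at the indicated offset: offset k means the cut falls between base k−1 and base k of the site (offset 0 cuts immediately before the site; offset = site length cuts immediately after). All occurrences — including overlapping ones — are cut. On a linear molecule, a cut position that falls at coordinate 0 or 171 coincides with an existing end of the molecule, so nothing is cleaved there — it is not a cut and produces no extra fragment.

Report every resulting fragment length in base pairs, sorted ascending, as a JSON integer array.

Per-enzyme occurrences:
  JekIX (TATTCGAA, off=1): starts [22, 48, 66, 83, 97, 146] → cuts [23, 49, 67, 84, 98, 147]
  ZebII (ATGTAG, off=4): starts [1, 10, 16, 37, 77, 91, 106, 114, 121, 140, 154] → cuts [5, 14, 20, 41, 81, 95, 110, 118, 125, 144, 158]

Pooled cuts: [5, 14, 20, 23, 41, 49, 67, 81, 84, 95, 98, 110, 118, 125, 144, 147, 158]

Fragments:
  [0,5): 5 bp
  [5,14): 9 bp
  [14,20): 6 bp
  [20,23): 3 bp
  [23,41): 18 bp
  [41,49): 8 bp
  [49,67): 18 bp
  [67,81): 14 bp
  [81,84): 3 bp
  [84,95): 11 bp
  [95,98): 3 bp
  [98,110): 12 bp
  [110,118): 8 bp
  [118,125): 7 bp
  [125,144): 19 bp
  [144,147): 3 bp
  [147,158): 11 bp
  [158,171): 13 bp

[3,3,3,3,5,6,7,8,8,9,11,11,12,13,14,18,18,19]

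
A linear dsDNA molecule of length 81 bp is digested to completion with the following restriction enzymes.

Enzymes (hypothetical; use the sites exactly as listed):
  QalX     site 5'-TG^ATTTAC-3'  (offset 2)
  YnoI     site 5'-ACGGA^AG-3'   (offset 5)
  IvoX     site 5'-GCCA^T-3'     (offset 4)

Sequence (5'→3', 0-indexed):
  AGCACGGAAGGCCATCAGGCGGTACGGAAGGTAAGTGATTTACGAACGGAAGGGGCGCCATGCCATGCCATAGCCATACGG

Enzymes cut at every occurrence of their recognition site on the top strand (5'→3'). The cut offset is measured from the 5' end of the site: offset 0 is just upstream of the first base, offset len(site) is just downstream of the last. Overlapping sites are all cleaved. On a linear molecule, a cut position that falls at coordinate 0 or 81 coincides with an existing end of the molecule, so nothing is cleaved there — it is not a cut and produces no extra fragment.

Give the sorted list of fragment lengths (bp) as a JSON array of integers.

Scan for sites:
  QalX (TGATTTAC, off=2): starts [35] → cuts [37]
  YnoI (ACGGAAG, off=5): starts [3, 23, 45] → cuts [8, 28, 50]
  IvoX (GCCAT, off=4): starts [10, 56, 61, 66, 72] → cuts [14, 60, 65, 70, 76]

Pooled cuts: [8, 14, 28, 37, 50, 60, 65, 70, 76]

Fragments:
  [0,8): 8 bp
  [8,14): 6 bp
  [14,28): 14 bp
  [28,37): 9 bp
  [37,50): 13 bp
  [50,60): 10 bp
  [60,65): 5 bp
  [65,70): 5 bp
  [70,76): 6 bp
  [76,81): 5 bp

[5,5,5,6,6,8,9,10,13,14]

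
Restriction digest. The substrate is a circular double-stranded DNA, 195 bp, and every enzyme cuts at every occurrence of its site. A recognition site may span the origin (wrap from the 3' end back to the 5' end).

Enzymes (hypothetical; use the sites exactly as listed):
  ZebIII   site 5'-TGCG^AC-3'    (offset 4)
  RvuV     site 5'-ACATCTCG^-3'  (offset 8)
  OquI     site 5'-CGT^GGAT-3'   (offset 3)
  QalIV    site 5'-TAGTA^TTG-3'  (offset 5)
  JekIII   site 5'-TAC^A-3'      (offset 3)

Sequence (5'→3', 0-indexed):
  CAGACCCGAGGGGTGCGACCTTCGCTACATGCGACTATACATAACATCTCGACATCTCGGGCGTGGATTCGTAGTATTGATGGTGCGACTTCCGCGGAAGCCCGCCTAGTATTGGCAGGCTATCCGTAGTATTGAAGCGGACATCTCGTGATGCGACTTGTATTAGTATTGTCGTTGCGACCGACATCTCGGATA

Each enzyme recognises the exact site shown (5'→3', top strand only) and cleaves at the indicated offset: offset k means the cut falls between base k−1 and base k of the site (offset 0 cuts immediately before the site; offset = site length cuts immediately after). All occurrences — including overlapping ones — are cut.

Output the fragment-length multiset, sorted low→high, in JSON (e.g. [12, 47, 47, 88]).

Per-enzyme occurrences:
  ZebIII (TGCGAC, off=4): starts [13, 29, 83, 151, 175] → cuts [17, 33, 87, 155, 179]
  RvuV (ACATCTCG, off=8): starts [43, 51, 140, 183] → cuts [51, 59, 148, 191]
  OquI (CGTGGAT, off=3): starts [61] → cuts [64]
  QalIV (TAGTATTG, off=5): starts [71, 106, 126, 163] → cuts [76, 111, 131, 168]
  JekIII (TACA, off=3): starts [25, 37, 193] → cuts [1, 28, 40]

All cut coordinates (distinct, sorted): [1, 17, 28, 33, 40, 51, 59, 64, 76, 87, 111, 131, 148, 155, 168, 179, 191]

Fragments:
  1→17: 16 bp
  17→28: 11 bp
  28→33: 5 bp
  33→40: 7 bp
  40→51: 11 bp
  51→59: 8 bp
  59→64: 5 bp
  64→76: 12 bp
  76→87: 11 bp
  87→111: 24 bp
  111→131: 20 bp
  131→148: 17 bp
  148→155: 7 bp
  155→168: 13 bp
  168→179: 11 bp
  179→191: 12 bp
  191→1 (wrap): 195-191+1 = 5 bp

[5,5,5,7,7,8,11,11,11,11,12,12,13,16,17,20,24]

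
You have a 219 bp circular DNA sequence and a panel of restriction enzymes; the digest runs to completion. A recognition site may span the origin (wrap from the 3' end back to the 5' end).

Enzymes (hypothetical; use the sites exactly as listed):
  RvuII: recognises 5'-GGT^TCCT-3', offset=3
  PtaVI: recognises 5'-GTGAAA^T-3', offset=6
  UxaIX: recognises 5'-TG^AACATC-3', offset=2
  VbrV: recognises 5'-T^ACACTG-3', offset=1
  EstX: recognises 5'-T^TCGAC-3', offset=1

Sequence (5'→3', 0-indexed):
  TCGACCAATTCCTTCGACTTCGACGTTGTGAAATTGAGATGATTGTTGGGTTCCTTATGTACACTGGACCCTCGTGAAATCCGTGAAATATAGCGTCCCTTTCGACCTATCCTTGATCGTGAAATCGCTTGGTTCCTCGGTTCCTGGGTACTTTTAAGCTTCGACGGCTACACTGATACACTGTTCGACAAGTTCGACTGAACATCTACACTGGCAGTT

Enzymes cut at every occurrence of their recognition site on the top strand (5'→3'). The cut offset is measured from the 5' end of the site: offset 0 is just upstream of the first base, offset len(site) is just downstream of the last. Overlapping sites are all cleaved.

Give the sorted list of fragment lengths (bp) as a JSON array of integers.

[6,7,7,7,8,8,9,9,9,9,9,12,13,13,14,18,19,19,23]

Per-enzyme occurrences:
  RvuII (GGTTCCT, off=3): starts [48, 130, 138] → cuts [51, 133, 141]
  PtaVI (GTGAAAT, off=6): starts [27, 73, 82, 118] → cuts [33, 79, 88, 124]
  UxaIX (TGAACATC, off=2): starts [198] → cuts [200]
  VbrV (TACACTG, off=1): starts [59, 168, 176, 206] → cuts [60, 169, 177, 207]
  EstX (TTCGAC, off=1): starts [12, 18, 100, 159, 183, 192, 218] → cuts [0, 13, 19, 101, 160, 184, 193]

All cut coordinates (distinct, sorted): [0, 13, 19, 33, 51, 60, 79, 88, 101, 124, 133, 141, 160, 169, 177, 184, 193, 200, 207]

Fragment lengths:
  0→13: 13 bp
  13→19: 6 bp
  19→33: 14 bp
  33→51: 18 bp
  51→60: 9 bp
  60→79: 19 bp
  79→88: 9 bp
  88→101: 13 bp
  101→124: 23 bp
  124→133: 9 bp
  133→141: 8 bp
  141→160: 19 bp
  160→169: 9 bp
  169→177: 8 bp
  177→184: 7 bp
  184→193: 9 bp
  193→200: 7 bp
  200→207: 7 bp
  207→0 (wrap): 219-207+0 = 12 bp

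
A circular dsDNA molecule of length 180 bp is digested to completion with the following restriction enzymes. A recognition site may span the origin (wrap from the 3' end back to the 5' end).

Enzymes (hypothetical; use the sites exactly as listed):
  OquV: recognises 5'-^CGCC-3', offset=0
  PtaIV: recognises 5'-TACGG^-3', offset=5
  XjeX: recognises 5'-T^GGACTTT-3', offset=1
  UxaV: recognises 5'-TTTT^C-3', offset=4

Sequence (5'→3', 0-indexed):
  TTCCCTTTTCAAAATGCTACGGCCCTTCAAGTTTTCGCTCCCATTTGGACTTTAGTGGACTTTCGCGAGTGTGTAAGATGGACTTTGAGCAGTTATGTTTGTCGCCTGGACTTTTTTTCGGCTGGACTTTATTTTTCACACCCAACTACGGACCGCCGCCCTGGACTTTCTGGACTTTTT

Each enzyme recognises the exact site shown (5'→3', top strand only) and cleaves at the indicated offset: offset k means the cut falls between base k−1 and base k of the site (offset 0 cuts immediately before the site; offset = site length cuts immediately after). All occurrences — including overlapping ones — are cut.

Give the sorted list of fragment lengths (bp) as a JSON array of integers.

Scan for sites:
  OquV CGCC/0: at [102, 153, 156] ⇒ [102, 153, 156]
  PtaIV TACGG/5: at [17, 146] ⇒ [22, 151]
  XjeX TGGACTTT/1: at [45, 55, 78, 106, 122, 161, 170] ⇒ [46, 56, 79, 107, 123, 162, 171]
  UxaV TTTTC/4: at [5, 31, 114, 132, 178] ⇒ [2, 9, 35, 118, 136]

All cut coordinates (distinct, sorted): [2, 9, 22, 35, 46, 56, 79, 102, 107, 118, 123, 136, 151, 153, 156, 162, 171]

Fragments:
  2→9: 7 bp
  9→22: 13 bp
  22→35: 13 bp
  35→46: 11 bp
  46→56: 10 bp
  56→79: 23 bp
  79→102: 23 bp
  102→107: 5 bp
  107→118: 11 bp
  118→123: 5 bp
  123→136: 13 bp
  136→151: 15 bp
  151→153: 2 bp
  153→156: 3 bp
  156→162: 6 bp
  162→171: 9 bp
  171→2 (wrap): 180-171+2 = 11 bp

[2,3,5,5,6,7,9,10,11,11,11,13,13,13,15,23,23]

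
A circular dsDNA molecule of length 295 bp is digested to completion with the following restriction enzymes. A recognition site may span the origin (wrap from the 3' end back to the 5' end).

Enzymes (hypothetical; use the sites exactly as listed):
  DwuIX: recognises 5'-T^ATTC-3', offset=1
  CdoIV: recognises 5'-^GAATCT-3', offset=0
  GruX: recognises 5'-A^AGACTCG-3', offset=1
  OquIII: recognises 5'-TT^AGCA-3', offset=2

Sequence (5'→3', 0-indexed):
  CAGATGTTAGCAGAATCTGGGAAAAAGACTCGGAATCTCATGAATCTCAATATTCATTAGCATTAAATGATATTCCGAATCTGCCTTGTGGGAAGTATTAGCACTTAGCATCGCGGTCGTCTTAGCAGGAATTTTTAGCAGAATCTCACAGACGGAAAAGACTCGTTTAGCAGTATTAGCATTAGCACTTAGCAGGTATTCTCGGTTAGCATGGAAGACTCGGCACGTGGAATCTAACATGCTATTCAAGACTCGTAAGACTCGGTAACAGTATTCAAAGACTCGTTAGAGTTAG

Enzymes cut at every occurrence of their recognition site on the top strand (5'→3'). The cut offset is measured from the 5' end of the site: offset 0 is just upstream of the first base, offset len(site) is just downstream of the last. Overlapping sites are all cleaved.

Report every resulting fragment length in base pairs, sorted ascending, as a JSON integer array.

[4,4,5,5,6,6,7,7,7,7,7,8,9,9,9,10,10,10,10,13,13,13,14,14,15,15,17,18,23]

Scan for sites:
  DwuIX TATTC/1: at [50, 70, 196, 242, 271] ⇒ [51, 71, 197, 243, 272]
  CdoIV GAATCT/0: at [12, 32, 41, 76, 140, 229] ⇒ [12, 32, 41, 76, 140, 229]
  GruX AAGACTCG/1: at [24, 157, 214, 247, 256, 277] ⇒ [25, 158, 215, 248, 257, 278]
  OquIII TTAGCA/2: at [6, 56, 97, 104, 121, 134, 166, 175, 181, 188, 205, 291] ⇒ [8, 58, 99, 106, 123, 136, 168, 177, 183, 190, 207, 293]

Pooled cuts: [8, 12, 25, 32, 41, 51, 58, 71, 76, 99, 106, 123, 136, 140, 158, 168, 177, 183, 190, 197, 207, 215, 229, 243, 248, 257, 272, 278, 293]

Fragments:
  8→12: 4 bp
  12→25: 13 bp
  25→32: 7 bp
  32→41: 9 bp
  41→51: 10 bp
  51→58: 7 bp
  58→71: 13 bp
  71→76: 5 bp
  76→99: 23 bp
  99→106: 7 bp
  106→123: 17 bp
  123→136: 13 bp
  136→140: 4 bp
  140→158: 18 bp
  158→168: 10 bp
  168→177: 9 bp
  177→183: 6 bp
  183→190: 7 bp
  190→197: 7 bp
  197→207: 10 bp
  207→215: 8 bp
  215→229: 14 bp
  229→243: 14 bp
  243→248: 5 bp
  248→257: 9 bp
  257→272: 15 bp
  272→278: 6 bp
  278→293: 15 bp
  293→8 (wrap): 295-293+8 = 10 bp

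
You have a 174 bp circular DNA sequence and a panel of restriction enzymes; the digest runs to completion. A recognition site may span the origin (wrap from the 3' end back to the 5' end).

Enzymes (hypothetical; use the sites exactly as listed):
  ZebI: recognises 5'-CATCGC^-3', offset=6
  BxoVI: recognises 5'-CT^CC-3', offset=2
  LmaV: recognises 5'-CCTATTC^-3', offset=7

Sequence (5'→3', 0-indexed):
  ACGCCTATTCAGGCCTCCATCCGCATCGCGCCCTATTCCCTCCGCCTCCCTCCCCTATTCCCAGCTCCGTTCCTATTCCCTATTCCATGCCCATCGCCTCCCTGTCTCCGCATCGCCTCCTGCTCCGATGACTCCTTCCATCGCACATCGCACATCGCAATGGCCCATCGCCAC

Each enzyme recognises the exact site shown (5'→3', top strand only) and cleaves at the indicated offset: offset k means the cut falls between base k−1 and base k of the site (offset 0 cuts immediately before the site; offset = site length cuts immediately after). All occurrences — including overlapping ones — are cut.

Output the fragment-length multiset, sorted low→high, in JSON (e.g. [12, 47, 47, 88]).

Scan for sites:
  ZebI (CATCGC, off=6): starts [23, 91, 110, 138, 145, 152, 165] → cuts [29, 97, 116, 144, 151, 158, 171]
  BxoVI (CTCC, off=2): starts [14, 39, 45, 49, 64, 97, 105, 116, 122, 131] → cuts [16, 41, 47, 51, 66, 99, 107, 118, 124, 133]
  LmaV (CCTATTC, off=7): starts [3, 31, 53, 71, 78] → cuts [10, 38, 60, 78, 85]

Pooled cuts: [10, 16, 29, 38, 41, 47, 51, 60, 66, 78, 85, 97, 99, 107, 116, 118, 124, 133, 144, 151, 158, 171]

Fragment lengths:
  10→16: 6 bp
  16→29: 13 bp
  29→38: 9 bp
  38→41: 3 bp
  41→47: 6 bp
  47→51: 4 bp
  51→60: 9 bp
  60→66: 6 bp
  66→78: 12 bp
  78→85: 7 bp
  85→97: 12 bp
  97→99: 2 bp
  99→107: 8 bp
  107→116: 9 bp
  116→118: 2 bp
  118→124: 6 bp
  124→133: 9 bp
  133→144: 11 bp
  144→151: 7 bp
  151→158: 7 bp
  158→171: 13 bp
  171→10 (wrap): 174-171+10 = 13 bp

[2,2,3,4,6,6,6,6,7,7,7,8,9,9,9,9,11,12,12,13,13,13]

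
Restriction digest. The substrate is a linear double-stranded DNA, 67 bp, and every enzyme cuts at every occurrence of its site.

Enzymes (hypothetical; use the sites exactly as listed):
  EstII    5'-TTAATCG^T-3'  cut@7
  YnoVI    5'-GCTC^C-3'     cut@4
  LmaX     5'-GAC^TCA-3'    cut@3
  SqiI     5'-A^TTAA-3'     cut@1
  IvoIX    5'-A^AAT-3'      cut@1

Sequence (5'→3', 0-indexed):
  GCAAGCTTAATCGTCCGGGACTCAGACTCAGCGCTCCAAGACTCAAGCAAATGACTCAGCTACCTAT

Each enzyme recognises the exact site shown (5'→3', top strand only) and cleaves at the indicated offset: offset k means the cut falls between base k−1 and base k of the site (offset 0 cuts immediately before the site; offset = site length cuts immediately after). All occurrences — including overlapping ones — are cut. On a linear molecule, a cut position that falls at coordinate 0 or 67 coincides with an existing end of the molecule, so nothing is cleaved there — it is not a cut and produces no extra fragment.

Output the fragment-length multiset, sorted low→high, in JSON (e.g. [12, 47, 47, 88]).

Site scan:
  EstII TTAATCGT/7: at [6] ⇒ [13]
  YnoVI GCTCC/4: at [32] ⇒ [36]
  LmaX GACTCA/3: at [18, 24, 39, 52] ⇒ [21, 27, 42, 55]
  SqiI (ATTAA, off=1): no sites
  IvoIX AAAT/1: at [48] ⇒ [49]

All cut coordinates (distinct, sorted): [13, 21, 27, 36, 42, 49, 55]

Fragment lengths:
  [0,13): 13 bp
  [13,21): 8 bp
  [21,27): 6 bp
  [27,36): 9 bp
  [36,42): 6 bp
  [42,49): 7 bp
  [49,55): 6 bp
  [55,67): 12 bp

[6,6,6,7,8,9,12,13]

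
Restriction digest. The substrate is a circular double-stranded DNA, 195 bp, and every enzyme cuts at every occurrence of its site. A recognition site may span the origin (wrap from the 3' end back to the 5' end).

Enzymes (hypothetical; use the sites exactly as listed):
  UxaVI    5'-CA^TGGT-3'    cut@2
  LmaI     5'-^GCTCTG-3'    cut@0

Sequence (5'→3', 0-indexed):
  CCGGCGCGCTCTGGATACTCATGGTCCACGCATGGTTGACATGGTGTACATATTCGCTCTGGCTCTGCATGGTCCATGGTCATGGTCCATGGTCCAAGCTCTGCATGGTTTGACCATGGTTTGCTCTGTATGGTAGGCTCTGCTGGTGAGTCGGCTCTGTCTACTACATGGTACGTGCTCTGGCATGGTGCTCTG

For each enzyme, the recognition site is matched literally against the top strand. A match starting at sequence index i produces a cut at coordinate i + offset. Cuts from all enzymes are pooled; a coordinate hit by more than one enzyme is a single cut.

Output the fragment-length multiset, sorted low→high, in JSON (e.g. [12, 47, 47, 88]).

[4,6,6,6,7,7,8,8,8,8,9,9,11,11,13,14,14,14,15,17]

Scan for sites:
  UxaVI (CATGGT, off=2): starts [19, 30, 39, 67, 74, 80, 87, 103, 114, 166, 183] → cuts [21, 32, 41, 69, 76, 82, 89, 105, 116, 168, 185]
  LmaI (GCTCTG, off=0): starts [7, 55, 61, 97, 122, 136, 153, 176, 189] → cuts [7, 55, 61, 97, 122, 136, 153, 176, 189]

All cut coordinates (distinct, sorted): [7, 21, 32, 41, 55, 61, 69, 76, 82, 89, 97, 105, 116, 122, 136, 153, 168, 176, 185, 189]

Fragments:
  7→21: 14 bp
  21→32: 11 bp
  32→41: 9 bp
  41→55: 14 bp
  55→61: 6 bp
  61→69: 8 bp
  69→76: 7 bp
  76→82: 6 bp
  82→89: 7 bp
  89→97: 8 bp
  97→105: 8 bp
  105→116: 11 bp
  116→122: 6 bp
  122→136: 14 bp
  136→153: 17 bp
  153→168: 15 bp
  168→176: 8 bp
  176→185: 9 bp
  185→189: 4 bp
  189→7 (wrap): 195-189+7 = 13 bp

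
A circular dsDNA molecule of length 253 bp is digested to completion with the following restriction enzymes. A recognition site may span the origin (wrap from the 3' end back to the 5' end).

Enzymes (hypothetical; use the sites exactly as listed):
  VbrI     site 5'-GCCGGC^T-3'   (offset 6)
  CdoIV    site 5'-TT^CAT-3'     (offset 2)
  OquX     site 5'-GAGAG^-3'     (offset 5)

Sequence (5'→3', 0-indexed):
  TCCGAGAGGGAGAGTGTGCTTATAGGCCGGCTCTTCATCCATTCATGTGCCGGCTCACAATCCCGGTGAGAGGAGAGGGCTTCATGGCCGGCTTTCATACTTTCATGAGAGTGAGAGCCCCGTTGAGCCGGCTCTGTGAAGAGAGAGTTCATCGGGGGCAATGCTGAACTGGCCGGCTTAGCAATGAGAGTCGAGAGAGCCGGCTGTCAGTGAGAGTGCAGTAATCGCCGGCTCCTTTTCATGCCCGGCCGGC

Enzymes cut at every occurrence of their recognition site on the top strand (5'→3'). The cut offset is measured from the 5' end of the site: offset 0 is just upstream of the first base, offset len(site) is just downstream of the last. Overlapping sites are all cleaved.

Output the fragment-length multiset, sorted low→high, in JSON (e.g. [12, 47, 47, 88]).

[2,2,2,3,4,5,5,5,6,6,7,7,8,8,8,8,10,11,12,13,13,14,15,16,17,18,28]

Scan for sites:
  VbrI (GCCGGCT, off=6): starts [25, 48, 86, 126, 171, 198, 226, 247] → cuts [0, 31, 54, 92, 132, 177, 204, 232]
  CdoIV (TTCAT, off=2): starts [33, 41, 80, 93, 101, 147, 237] → cuts [35, 43, 82, 95, 103, 149, 239]
  OquX (GAGAG, off=5): starts [3, 9, 67, 72, 106, 112, 140, 142, 185, 192, 194, 211] → cuts [8, 14, 72, 77, 111, 117, 145, 147, 190, 197, 199, 216]

Pooled cuts: [0, 8, 14, 31, 35, 43, 54, 72, 77, 82, 92, 95, 103, 111, 117, 132, 145, 147, 149, 177, 190, 197, 199, 204, 216, 232, 239]

Fragments:
  0→8: 8 bp
  8→14: 6 bp
  14→31: 17 bp
  31→35: 4 bp
  35→43: 8 bp
  43→54: 11 bp
  54→72: 18 bp
  72→77: 5 bp
  77→82: 5 bp
  82→92: 10 bp
  92→95: 3 bp
  95→103: 8 bp
  103→111: 8 bp
  111→117: 6 bp
  117→132: 15 bp
  132→145: 13 bp
  145→147: 2 bp
  147→149: 2 bp
  149→177: 28 bp
  177→190: 13 bp
  190→197: 7 bp
  197→199: 2 bp
  199→204: 5 bp
  204→216: 12 bp
  216→232: 16 bp
  232→239: 7 bp
  239→0 (wrap): 253-239+0 = 14 bp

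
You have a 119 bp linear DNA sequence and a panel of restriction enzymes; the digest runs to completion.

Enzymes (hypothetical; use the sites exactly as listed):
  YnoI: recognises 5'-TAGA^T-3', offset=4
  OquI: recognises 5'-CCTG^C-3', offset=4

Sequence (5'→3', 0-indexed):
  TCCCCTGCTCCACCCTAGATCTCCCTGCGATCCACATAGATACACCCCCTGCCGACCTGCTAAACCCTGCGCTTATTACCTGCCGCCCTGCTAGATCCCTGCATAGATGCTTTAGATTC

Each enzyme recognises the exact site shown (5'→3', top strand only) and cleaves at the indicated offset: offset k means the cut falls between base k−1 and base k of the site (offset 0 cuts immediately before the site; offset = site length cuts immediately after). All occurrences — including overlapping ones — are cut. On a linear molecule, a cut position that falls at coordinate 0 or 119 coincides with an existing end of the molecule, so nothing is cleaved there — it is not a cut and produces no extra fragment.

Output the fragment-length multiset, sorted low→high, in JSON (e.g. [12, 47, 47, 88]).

[3,5,6,6,7,8,8,8,9,10,11,12,13,13]

Per-enzyme occurrences:
  YnoI (TAGAT, off=4): starts [15, 36, 91, 103, 112] → cuts [19, 40, 95, 107, 116]
  OquI (CCTGC, off=4): starts [3, 23, 47, 55, 65, 78, 86, 97] → cuts [7, 27, 51, 59, 69, 82, 90, 101]

All cut coordinates (distinct, sorted): [7, 19, 27, 40, 51, 59, 69, 82, 90, 95, 101, 107, 116]

Fragment lengths:
  [0,7): 7 bp
  [7,19): 12 bp
  [19,27): 8 bp
  [27,40): 13 bp
  [40,51): 11 bp
  [51,59): 8 bp
  [59,69): 10 bp
  [69,82): 13 bp
  [82,90): 8 bp
  [90,95): 5 bp
  [95,101): 6 bp
  [101,107): 6 bp
  [107,116): 9 bp
  [116,119): 3 bp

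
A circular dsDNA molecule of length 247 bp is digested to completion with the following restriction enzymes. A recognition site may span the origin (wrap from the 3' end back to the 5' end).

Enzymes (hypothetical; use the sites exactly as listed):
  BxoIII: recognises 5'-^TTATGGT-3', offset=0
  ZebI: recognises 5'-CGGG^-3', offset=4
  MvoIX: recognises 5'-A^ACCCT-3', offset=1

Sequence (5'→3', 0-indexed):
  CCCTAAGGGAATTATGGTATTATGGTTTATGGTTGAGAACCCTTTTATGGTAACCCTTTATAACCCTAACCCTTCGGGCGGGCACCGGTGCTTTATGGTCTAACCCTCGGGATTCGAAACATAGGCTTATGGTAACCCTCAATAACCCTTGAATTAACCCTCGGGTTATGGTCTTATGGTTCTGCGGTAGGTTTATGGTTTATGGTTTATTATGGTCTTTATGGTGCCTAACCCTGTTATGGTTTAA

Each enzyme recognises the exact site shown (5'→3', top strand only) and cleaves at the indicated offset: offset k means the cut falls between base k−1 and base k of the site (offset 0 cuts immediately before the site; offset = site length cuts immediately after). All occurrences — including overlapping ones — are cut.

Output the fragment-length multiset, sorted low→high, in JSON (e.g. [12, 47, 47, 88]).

Per-enzyme occurrences:
  BxoIII (TTATGGT, off=0): starts [11, 19, 26, 44, 92, 126, 165, 173, 192, 199, 209, 218, 236] → cuts [11, 19, 26, 44, 92, 126, 165, 173, 192, 199, 209, 218, 236]
  ZebI (CGGG, off=4): starts [74, 78, 107, 161] → cuts [78, 82, 111, 165]
  MvoIX (AACCCT, off=1): starts [37, 51, 61, 67, 101, 133, 143, 155, 229, 245] → cuts [38, 52, 62, 68, 102, 134, 144, 156, 230, 246]

Pooled cuts: [11, 19, 26, 38, 44, 52, 62, 68, 78, 82, 92, 102, 111, 126, 134, 144, 156, 165, 173, 192, 199, 209, 218, 230, 236, 246]

Fragment lengths:
  11→19: 8 bp
  19→26: 7 bp
  26→38: 12 bp
  38→44: 6 bp
  44→52: 8 bp
  52→62: 10 bp
  62→68: 6 bp
  68→78: 10 bp
  78→82: 4 bp
  82→92: 10 bp
  92→102: 10 bp
  102→111: 9 bp
  111→126: 15 bp
  126→134: 8 bp
  134→144: 10 bp
  144→156: 12 bp
  156→165: 9 bp
  165→173: 8 bp
  173→192: 19 bp
  192→199: 7 bp
  199→209: 10 bp
  209→218: 9 bp
  218→230: 12 bp
  230→236: 6 bp
  236→246: 10 bp
  246→11 (wrap): 247-246+11 = 12 bp

[4,6,6,6,7,7,8,8,8,8,9,9,9,10,10,10,10,10,10,10,12,12,12,12,15,19]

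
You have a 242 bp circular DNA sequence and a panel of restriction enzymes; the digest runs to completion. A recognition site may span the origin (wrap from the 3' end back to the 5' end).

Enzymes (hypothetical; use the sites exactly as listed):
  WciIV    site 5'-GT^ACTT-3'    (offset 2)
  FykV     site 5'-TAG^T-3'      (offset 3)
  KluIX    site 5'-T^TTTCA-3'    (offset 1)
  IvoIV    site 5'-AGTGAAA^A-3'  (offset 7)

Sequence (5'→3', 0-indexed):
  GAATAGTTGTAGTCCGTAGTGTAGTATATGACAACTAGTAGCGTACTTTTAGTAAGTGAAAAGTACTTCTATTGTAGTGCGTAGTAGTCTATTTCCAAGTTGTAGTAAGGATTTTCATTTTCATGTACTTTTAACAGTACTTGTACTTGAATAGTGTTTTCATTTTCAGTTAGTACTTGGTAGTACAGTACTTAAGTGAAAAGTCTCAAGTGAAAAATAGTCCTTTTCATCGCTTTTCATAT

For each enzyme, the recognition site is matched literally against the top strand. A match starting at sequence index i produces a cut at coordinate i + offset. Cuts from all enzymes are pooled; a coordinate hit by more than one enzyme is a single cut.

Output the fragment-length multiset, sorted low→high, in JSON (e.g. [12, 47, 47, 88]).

[1,3,3,3,4,5,5,6,6,6,6,6,6,7,7,7,8,8,9,9,10,10,10,12,12,13,14,14,14,18]

Per-enzyme occurrences:
  WciIV GTACTT/2: at [42, 62, 124, 136, 142, 172, 187] ⇒ [44, 64, 126, 138, 144, 174, 189]
  FykV TAGT/3: at [3, 9, 16, 21, 35, 49, 74, 81, 84, 102, 151, 170, 180, 217] ⇒ [6, 12, 19, 24, 38, 52, 77, 84, 87, 105, 154, 173, 183, 220]
  KluIX TTTTCA/1: at [111, 117, 156, 162, 223, 233] ⇒ [112, 118, 157, 163, 224, 234]
  IvoIV AGTGAAAA/7: at [54, 194, 208] ⇒ [61, 201, 215]

All cut coordinates (distinct, sorted): [6, 12, 19, 24, 38, 44, 52, 61, 64, 77, 84, 87, 105, 112, 118, 126, 138, 144, 154, 157, 163, 173, 174, 183, 189, 201, 215, 220, 224, 234]

Fragment lengths:
  6→12: 6 bp
  12→19: 7 bp
  19→24: 5 bp
  24→38: 14 bp
  38→44: 6 bp
  44→52: 8 bp
  52→61: 9 bp
  61→64: 3 bp
  64→77: 13 bp
  77→84: 7 bp
  84→87: 3 bp
  87→105: 18 bp
  105→112: 7 bp
  112→118: 6 bp
  118→126: 8 bp
  126→138: 12 bp
  138→144: 6 bp
  144→154: 10 bp
  154→157: 3 bp
  157→163: 6 bp
  163→173: 10 bp
  173→174: 1 bp
  174→183: 9 bp
  183→189: 6 bp
  189→201: 12 bp
  201→215: 14 bp
  215→220: 5 bp
  220→224: 4 bp
  224→234: 10 bp
  234→6 (wrap): 242-234+6 = 14 bp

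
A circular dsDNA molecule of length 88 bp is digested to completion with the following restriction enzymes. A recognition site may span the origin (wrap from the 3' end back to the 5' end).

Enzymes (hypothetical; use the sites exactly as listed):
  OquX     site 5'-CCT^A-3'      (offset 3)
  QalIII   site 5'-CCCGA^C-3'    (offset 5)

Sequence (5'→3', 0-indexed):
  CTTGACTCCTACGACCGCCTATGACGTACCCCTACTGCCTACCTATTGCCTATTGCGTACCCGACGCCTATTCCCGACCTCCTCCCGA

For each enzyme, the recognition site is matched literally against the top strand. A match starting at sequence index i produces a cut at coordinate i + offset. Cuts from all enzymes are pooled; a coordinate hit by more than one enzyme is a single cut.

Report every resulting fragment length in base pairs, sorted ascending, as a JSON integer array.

[4,5,7,7,8,10,10,11,13,13]

Site scan:
  OquX CCTA/3: at [7, 17, 30, 37, 41, 48, 66] ⇒ [10, 20, 33, 40, 44, 51, 69]
  QalIII CCCGAC/5: at [59, 72, 83] ⇒ [0, 64, 77]

Pooled cuts: [0, 10, 20, 33, 40, 44, 51, 64, 69, 77]

Fragment lengths:
  0→10: 10 bp
  10→20: 10 bp
  20→33: 13 bp
  33→40: 7 bp
  40→44: 4 bp
  44→51: 7 bp
  51→64: 13 bp
  64→69: 5 bp
  69→77: 8 bp
  77→0 (wrap): 88-77+0 = 11 bp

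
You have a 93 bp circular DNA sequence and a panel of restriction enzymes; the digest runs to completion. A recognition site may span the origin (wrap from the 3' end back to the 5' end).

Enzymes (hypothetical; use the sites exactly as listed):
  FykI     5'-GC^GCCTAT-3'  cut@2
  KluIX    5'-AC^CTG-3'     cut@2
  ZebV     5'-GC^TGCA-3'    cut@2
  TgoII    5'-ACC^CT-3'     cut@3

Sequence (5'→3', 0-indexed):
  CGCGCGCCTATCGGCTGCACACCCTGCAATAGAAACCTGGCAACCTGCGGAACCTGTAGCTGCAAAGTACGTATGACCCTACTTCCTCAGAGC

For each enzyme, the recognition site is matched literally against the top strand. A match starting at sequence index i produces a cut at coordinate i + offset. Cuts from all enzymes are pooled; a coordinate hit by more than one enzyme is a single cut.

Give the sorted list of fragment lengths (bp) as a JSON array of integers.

Site scan:
  FykI (GCGCCTAT, off=2): starts [3] → cuts [5]
  KluIX (ACCTG, off=2): starts [34, 42, 51] → cuts [36, 44, 53]
  ZebV (GCTGCA, off=2): starts [13, 58] → cuts [15, 60]
  TgoII (ACCCT, off=3): starts [20, 75] → cuts [23, 78]

All cut coordinates (distinct, sorted): [5, 15, 23, 36, 44, 53, 60, 78]

Fragments:
  5→15: 10 bp
  15→23: 8 bp
  23→36: 13 bp
  36→44: 8 bp
  44→53: 9 bp
  53→60: 7 bp
  60→78: 18 bp
  78→5 (wrap): 93-78+5 = 20 bp

[7,8,8,9,10,13,18,20]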